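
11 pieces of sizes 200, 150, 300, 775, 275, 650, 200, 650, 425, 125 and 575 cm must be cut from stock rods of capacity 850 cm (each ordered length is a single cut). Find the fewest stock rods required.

Total = 775 + 650 + 650 + 575 + 425 + 300 + 275 + 200 + 200 + 150 + 125 = 4325 cm.
Lower bound: ⌈4325/850⌉ = 6 stock rods.
A packing using 6 stock rods:
  stock rod 1: 775 = 775
  stock rod 2: 650 + 200 = 850
  stock rod 3: 650 + 200 = 850
  stock rod 4: 575 + 275 = 850
  stock rod 5: 425 + 300 + 125 = 850
  stock rod 6: 150 = 150
This matches the lower bound, so 6 is optimal.

6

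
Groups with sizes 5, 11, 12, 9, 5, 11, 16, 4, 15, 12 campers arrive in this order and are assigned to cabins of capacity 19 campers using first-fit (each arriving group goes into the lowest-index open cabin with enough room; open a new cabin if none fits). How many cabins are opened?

  5 → cabin 1 (new)  [load 5/19]
  11 → cabin 1  [load 16/19]
  12 → cabin 2 (new)  [load 12/19]
  9 → cabin 3 (new)  [load 9/19]
  5 → cabin 2  [load 17/19]
  11 → cabin 4 (new)  [load 11/19]
  16 → cabin 5 (new)  [load 16/19]
  4 → cabin 3  [load 13/19]
  15 → cabin 6 (new)  [load 15/19]
  12 → cabin 7 (new)  [load 12/19]
7 cabins opened.

7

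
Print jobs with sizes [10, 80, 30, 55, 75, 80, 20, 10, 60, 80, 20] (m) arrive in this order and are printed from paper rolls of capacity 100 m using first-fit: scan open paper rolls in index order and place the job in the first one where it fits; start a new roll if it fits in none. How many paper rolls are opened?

6

  10 → roll 1 (new)  [load 10/100]
  80 → roll 1  [load 90/100]
  30 → roll 2 (new)  [load 30/100]
  55 → roll 2  [load 85/100]
  75 → roll 3 (new)  [load 75/100]
  80 → roll 4 (new)  [load 80/100]
  20 → roll 3  [load 95/100]
  10 → roll 1  [load 100/100]
  60 → roll 5 (new)  [load 60/100]
  80 → roll 6 (new)  [load 80/100]
  20 → roll 4  [load 100/100]
6 paper rolls opened.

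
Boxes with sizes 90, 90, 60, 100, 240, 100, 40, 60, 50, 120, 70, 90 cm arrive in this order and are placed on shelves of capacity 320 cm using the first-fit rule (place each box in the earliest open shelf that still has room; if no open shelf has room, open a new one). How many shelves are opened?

  90 → shelf 1 (new)  [load 90/320]
  90 → shelf 1  [load 180/320]
  60 → shelf 1  [load 240/320]
  100 → shelf 2 (new)  [load 100/320]
  240 → shelf 3 (new)  [load 240/320]
  100 → shelf 2  [load 200/320]
  40 → shelf 1  [load 280/320]
  60 → shelf 2  [load 260/320]
  50 → shelf 2  [load 310/320]
  120 → shelf 4 (new)  [load 120/320]
  70 → shelf 3  [load 310/320]
  90 → shelf 4  [load 210/320]
4 shelves opened.

4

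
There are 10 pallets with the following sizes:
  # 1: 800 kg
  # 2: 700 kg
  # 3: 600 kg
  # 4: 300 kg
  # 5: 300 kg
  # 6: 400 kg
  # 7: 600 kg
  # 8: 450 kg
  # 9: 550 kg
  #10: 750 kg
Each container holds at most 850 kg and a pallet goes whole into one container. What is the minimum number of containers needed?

Total = 800 + 750 + 700 + 600 + 600 + 550 + 450 + 400 + 300 + 300 = 5450 kg.
Lower bound: ⌈5450/850⌉ = 7 containers.
A packing using 8 containers:
  container 1: 800 = 800
  container 2: 750 = 750
  container 3: 700 = 700
  container 4: 600 = 600
  container 5: 600 = 600
  container 6: 550 + 300 = 850
  container 7: 450 + 400 = 850
  container 8: 300 = 300
No arrangement into 7 containers stays within capacity, so 8 is optimal.

8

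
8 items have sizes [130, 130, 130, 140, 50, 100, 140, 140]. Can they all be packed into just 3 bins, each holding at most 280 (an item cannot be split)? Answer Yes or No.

Total = 960; ⌈960/280⌉ = 4.
At least 4 bins are required, but only 3 are allowed.

No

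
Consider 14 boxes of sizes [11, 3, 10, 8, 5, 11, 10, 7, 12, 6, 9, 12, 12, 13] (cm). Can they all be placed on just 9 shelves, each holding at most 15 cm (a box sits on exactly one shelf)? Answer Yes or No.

Total = 129 cm; ⌈129/15⌉ = 9.
10 boxes each exceed half the capacity and cannot share a shelf, forcing at least 10 shelves.
At least 10 shelves are required, but only 9 are allowed.

No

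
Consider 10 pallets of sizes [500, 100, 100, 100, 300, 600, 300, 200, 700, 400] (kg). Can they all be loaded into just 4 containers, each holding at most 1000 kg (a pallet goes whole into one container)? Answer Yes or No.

A valid assignment using 4 containers:
  container 1: 700 + 300 = 1000
  container 2: 600 + 400 = 1000
  container 3: 500 + 300 + 200 = 1000
  container 4: 100 + 100 + 100 = 300
Every load is within 1000 kg, so 4 containers suffice.

Yes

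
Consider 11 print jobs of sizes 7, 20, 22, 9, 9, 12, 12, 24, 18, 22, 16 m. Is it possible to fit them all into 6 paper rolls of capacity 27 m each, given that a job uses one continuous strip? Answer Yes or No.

Total = 171 m; ⌈171/27⌉ = 7.
At least 7 paper rolls are required, but only 6 are allowed.

No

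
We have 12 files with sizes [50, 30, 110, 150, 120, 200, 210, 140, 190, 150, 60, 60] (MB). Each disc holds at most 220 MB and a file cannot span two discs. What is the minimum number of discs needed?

8

Total = 210 + 200 + 190 + 150 + 150 + 140 + 120 + 110 + 60 + 60 + 50 + 30 = 1470 MB.
Lower bound: ⌈1470/220⌉ = 7 discs.
A packing using 8 discs:
  disc 1: 210 = 210
  disc 2: 200 = 200
  disc 3: 190 + 30 = 220
  disc 4: 150 + 60 = 210
  disc 5: 150 + 60 = 210
  disc 6: 140 + 50 = 190
  disc 7: 120 = 120
  disc 8: 110 = 110
No arrangement into 7 discs stays within capacity, so 8 is optimal.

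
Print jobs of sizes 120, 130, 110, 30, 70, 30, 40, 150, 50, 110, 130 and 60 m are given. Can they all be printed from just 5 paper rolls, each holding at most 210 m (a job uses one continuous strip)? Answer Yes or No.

No

Total = 1030 m; ⌈1030/210⌉ = 5.
6 print jobs each exceed half the capacity and cannot share a roll, forcing at least 6 paper rolls.
At least 6 paper rolls are required, but only 5 are allowed.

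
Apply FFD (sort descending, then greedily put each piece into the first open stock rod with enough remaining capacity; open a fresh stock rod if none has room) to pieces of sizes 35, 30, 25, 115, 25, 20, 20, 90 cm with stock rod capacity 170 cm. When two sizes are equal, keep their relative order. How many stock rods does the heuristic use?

Sorted descending: 115, 90, 35, 30, 25, 25, 20, 20.
  115 → stock rod 1 (new)  [load 115/170]
  90 → stock rod 2 (new)  [load 90/170]
  35 → stock rod 1  [load 150/170]
  30 → stock rod 2  [load 120/170]
  25 → stock rod 2  [load 145/170]
  25 → stock rod 2  [load 170/170]
  20 → stock rod 1  [load 170/170]
  20 → stock rod 3 (new)  [load 20/170]
3 stock rods opened.

3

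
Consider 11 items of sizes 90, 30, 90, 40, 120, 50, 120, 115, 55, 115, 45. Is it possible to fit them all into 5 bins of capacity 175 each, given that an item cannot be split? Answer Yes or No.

No

Total = 870; ⌈870/175⌉ = 5.
6 items each exceed half the capacity and cannot share a bin, forcing at least 6 bins.
At least 6 bins are required, but only 5 are allowed.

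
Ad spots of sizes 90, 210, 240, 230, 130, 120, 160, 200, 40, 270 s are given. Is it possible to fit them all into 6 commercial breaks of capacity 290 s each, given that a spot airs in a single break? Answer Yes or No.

Total = 1690 s; ⌈1690/290⌉ = 6.
The bound of 6 does not rule out 6, but exhaustive search shows no assignment into 6 commercial breaks of capacity 290 s exists — the minimum is 7.

No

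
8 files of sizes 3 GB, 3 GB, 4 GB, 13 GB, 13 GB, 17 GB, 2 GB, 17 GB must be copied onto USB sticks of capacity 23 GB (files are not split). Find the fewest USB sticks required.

Total = 17 + 17 + 13 + 13 + 4 + 3 + 3 + 2 = 72 GB.
Lower bound: ⌈72/23⌉ = 4 USB sticks.
A packing using 4 USB sticks:
  USB stick 1: 17 + 4 + 2 = 23
  USB stick 2: 17 + 3 + 3 = 23
  USB stick 3: 13 = 13
  USB stick 4: 13 = 13
This matches the lower bound, so 4 is optimal.

4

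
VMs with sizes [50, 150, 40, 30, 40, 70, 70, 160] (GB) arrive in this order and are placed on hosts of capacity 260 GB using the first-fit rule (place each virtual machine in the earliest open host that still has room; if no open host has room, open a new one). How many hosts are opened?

  50 → host 1 (new)  [load 50/260]
  150 → host 1  [load 200/260]
  40 → host 1  [load 240/260]
  30 → host 2 (new)  [load 30/260]
  40 → host 2  [load 70/260]
  70 → host 2  [load 140/260]
  70 → host 2  [load 210/260]
  160 → host 3 (new)  [load 160/260]
3 hosts opened.

3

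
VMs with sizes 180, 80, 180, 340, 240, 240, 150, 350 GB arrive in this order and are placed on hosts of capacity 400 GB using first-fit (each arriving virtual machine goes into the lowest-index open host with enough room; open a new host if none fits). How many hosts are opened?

6

  180 → host 1 (new)  [load 180/400]
  80 → host 1  [load 260/400]
  180 → host 2 (new)  [load 180/400]
  340 → host 3 (new)  [load 340/400]
  240 → host 4 (new)  [load 240/400]
  240 → host 5 (new)  [load 240/400]
  150 → host 2  [load 330/400]
  350 → host 6 (new)  [load 350/400]
6 hosts opened.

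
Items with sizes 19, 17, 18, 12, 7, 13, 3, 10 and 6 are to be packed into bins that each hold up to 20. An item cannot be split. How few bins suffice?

Total = 19 + 18 + 17 + 13 + 12 + 10 + 7 + 6 + 3 = 105.
Lower bound: ⌈105/20⌉ = 6 bins.
A packing using 6 bins:
  bin 1: 19 = 19
  bin 2: 18 = 18
  bin 3: 17 + 3 = 20
  bin 4: 13 + 7 = 20
  bin 5: 12 + 6 = 18
  bin 6: 10 = 10
This matches the lower bound, so 6 is optimal.

6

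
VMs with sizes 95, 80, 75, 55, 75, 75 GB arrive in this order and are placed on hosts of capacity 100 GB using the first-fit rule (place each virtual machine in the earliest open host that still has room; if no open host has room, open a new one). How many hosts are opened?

  95 → host 1 (new)  [load 95/100]
  80 → host 2 (new)  [load 80/100]
  75 → host 3 (new)  [load 75/100]
  55 → host 4 (new)  [load 55/100]
  75 → host 5 (new)  [load 75/100]
  75 → host 6 (new)  [load 75/100]
6 hosts opened.

6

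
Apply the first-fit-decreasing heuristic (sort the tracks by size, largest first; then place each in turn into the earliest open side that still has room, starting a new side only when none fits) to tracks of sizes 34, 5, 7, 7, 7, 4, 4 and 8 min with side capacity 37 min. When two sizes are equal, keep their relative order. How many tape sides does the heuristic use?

Sorted descending: 34, 8, 7, 7, 7, 5, 4, 4.
  34 → side 1 (new)  [load 34/37]
  8 → side 2 (new)  [load 8/37]
  7 → side 2  [load 15/37]
  7 → side 2  [load 22/37]
  7 → side 2  [load 29/37]
  5 → side 2  [load 34/37]
  4 → side 3 (new)  [load 4/37]
  4 → side 3  [load 8/37]
3 tape sides opened.

3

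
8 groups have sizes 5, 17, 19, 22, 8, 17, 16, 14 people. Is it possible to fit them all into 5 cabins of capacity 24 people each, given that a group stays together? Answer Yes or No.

Total = 118 people; ⌈118/24⌉ = 5.
6 groups each exceed half the capacity and cannot share a cabin, forcing at least 6 cabins.
At least 6 cabins are required, but only 5 are allowed.

No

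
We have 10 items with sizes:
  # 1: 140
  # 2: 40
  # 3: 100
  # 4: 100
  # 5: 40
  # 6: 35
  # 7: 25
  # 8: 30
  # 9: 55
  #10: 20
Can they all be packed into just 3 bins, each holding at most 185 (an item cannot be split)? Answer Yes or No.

Total = 585; ⌈585/185⌉ = 4.
At least 4 bins are required, but only 3 are allowed.

No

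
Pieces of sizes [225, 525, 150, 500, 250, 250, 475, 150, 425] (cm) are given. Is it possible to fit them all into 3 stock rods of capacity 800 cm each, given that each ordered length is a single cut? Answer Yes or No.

Total = 2950 cm; ⌈2950/800⌉ = 4.
At least 4 stock rods are required, but only 3 are allowed.

No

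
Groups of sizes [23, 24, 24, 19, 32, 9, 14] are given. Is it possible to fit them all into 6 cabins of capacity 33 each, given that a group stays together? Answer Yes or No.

Yes

A valid assignment using 5 cabins:
  cabin 1: 32 = 32
  cabin 2: 24 + 9 = 33
  cabin 3: 24 = 24
  cabin 4: 23 = 23
  cabin 5: 19 + 14 = 33
That uses only 5 ≤ 6, so 6 cabins are enough.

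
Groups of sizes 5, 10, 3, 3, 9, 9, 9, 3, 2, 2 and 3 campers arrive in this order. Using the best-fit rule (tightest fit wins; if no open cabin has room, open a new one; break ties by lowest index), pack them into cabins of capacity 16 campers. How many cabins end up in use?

  5 → cabin 1 (new)  [load 5/16]
  10 → cabin 1  [load 15/16]
  3 → cabin 2 (new)  [load 3/16]
  3 → cabin 2  [load 6/16]
  9 → cabin 2  [load 15/16]
  9 → cabin 3 (new)  [load 9/16]
  9 → cabin 4 (new)  [load 9/16]
  3 → cabin 3  [load 12/16]
  2 → cabin 3  [load 14/16]
  2 → cabin 3  [load 16/16]
  3 → cabin 4  [load 12/16]
4 cabins opened.

4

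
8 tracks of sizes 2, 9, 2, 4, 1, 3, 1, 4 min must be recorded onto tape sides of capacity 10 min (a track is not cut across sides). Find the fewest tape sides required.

3

Total = 9 + 4 + 4 + 3 + 2 + 2 + 1 + 1 = 26 min.
Lower bound: ⌈26/10⌉ = 3 tape sides.
A packing using 3 tape sides:
  side 1: 9 + 1 = 10
  side 2: 4 + 4 + 2 = 10
  side 3: 3 + 2 + 1 = 6
This matches the lower bound, so 3 is optimal.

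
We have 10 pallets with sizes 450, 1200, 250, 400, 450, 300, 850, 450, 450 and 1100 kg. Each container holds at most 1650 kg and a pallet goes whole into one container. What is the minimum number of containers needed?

Total = 1200 + 1100 + 850 + 450 + 450 + 450 + 450 + 400 + 300 + 250 = 5900 kg.
Lower bound: ⌈5900/1650⌉ = 4 containers.
A packing using 4 containers:
  container 1: 1200 + 450 = 1650
  container 2: 1100 + 450 = 1550
  container 3: 850 + 450 + 300 = 1600
  container 4: 450 + 400 + 250 = 1100
This matches the lower bound, so 4 is optimal.

4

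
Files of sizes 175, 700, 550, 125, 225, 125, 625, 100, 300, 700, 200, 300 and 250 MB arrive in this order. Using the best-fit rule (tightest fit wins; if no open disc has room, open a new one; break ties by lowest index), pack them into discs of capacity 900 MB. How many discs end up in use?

  175 → disc 1 (new)  [load 175/900]
  700 → disc 1  [load 875/900]
  550 → disc 2 (new)  [load 550/900]
  125 → disc 2  [load 675/900]
  225 → disc 2  [load 900/900]
  125 → disc 3 (new)  [load 125/900]
  625 → disc 3  [load 750/900]
  100 → disc 3  [load 850/900]
  300 → disc 4 (new)  [load 300/900]
  700 → disc 5 (new)  [load 700/900]
  200 → disc 5  [load 900/900]
  300 → disc 4  [load 600/900]
  250 → disc 4  [load 850/900]
5 discs opened.

5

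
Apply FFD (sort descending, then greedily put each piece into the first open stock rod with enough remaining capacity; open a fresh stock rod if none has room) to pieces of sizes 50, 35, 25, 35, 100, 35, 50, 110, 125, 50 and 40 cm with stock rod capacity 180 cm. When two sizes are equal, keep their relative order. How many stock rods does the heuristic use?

4

Sorted descending: 125, 110, 100, 50, 50, 50, 40, 35, 35, 35, 25.
  125 → stock rod 1 (new)  [load 125/180]
  110 → stock rod 2 (new)  [load 110/180]
  100 → stock rod 3 (new)  [load 100/180]
  50 → stock rod 1  [load 175/180]
  50 → stock rod 2  [load 160/180]
  50 → stock rod 3  [load 150/180]
  40 → stock rod 4 (new)  [load 40/180]
  35 → stock rod 4  [load 75/180]
  35 → stock rod 4  [load 110/180]
  35 → stock rod 4  [load 145/180]
  25 → stock rod 3  [load 175/180]
4 stock rods opened.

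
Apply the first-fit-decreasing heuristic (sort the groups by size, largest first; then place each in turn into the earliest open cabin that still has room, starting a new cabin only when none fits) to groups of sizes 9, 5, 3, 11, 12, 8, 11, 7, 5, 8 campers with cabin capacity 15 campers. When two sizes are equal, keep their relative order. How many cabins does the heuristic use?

Sorted descending: 12, 11, 11, 9, 8, 8, 7, 5, 5, 3.
  12 → cabin 1 (new)  [load 12/15]
  11 → cabin 2 (new)  [load 11/15]
  11 → cabin 3 (new)  [load 11/15]
  9 → cabin 4 (new)  [load 9/15]
  8 → cabin 5 (new)  [load 8/15]
  8 → cabin 6 (new)  [load 8/15]
  7 → cabin 5  [load 15/15]
  5 → cabin 4  [load 14/15]
  5 → cabin 6  [load 13/15]
  3 → cabin 1  [load 15/15]
6 cabins opened.

6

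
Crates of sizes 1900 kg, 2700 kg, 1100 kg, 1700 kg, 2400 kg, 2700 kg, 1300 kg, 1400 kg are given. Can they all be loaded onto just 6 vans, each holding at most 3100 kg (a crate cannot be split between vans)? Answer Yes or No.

Yes

A valid assignment using 6 vans:
  van 1: 2700 = 2700
  van 2: 2700 = 2700
  van 3: 2400 = 2400
  van 4: 1900 + 1100 = 3000
  van 5: 1700 + 1400 = 3100
  van 6: 1300 = 1300
Every load is within 3100 kg, so 6 vans suffice.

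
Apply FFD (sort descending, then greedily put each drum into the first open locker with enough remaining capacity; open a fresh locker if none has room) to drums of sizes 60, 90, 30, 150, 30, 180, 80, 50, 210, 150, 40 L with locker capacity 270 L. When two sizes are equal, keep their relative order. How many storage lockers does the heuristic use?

4

Sorted descending: 210, 180, 150, 150, 90, 80, 60, 50, 40, 30, 30.
  210 → locker 1 (new)  [load 210/270]
  180 → locker 2 (new)  [load 180/270]
  150 → locker 3 (new)  [load 150/270]
  150 → locker 4 (new)  [load 150/270]
  90 → locker 2  [load 270/270]
  80 → locker 3  [load 230/270]
  60 → locker 1  [load 270/270]
  50 → locker 4  [load 200/270]
  40 → locker 3  [load 270/270]
  30 → locker 4  [load 230/270]
  30 → locker 4  [load 260/270]
4 storage lockers opened.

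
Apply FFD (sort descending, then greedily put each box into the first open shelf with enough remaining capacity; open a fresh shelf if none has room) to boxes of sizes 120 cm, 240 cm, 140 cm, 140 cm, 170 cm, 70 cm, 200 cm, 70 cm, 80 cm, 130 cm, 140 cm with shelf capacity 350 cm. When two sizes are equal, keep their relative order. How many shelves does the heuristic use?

5

Sorted descending: 240, 200, 170, 140, 140, 140, 130, 120, 80, 70, 70.
  240 → shelf 1 (new)  [load 240/350]
  200 → shelf 2 (new)  [load 200/350]
  170 → shelf 3 (new)  [load 170/350]
  140 → shelf 2  [load 340/350]
  140 → shelf 3  [load 310/350]
  140 → shelf 4 (new)  [load 140/350]
  130 → shelf 4  [load 270/350]
  120 → shelf 5 (new)  [load 120/350]
  80 → shelf 1  [load 320/350]
  70 → shelf 4  [load 340/350]
  70 → shelf 5  [load 190/350]
5 shelves opened.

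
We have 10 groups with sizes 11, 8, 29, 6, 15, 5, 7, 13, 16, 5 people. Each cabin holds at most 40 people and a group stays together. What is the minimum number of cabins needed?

Total = 29 + 16 + 15 + 13 + 11 + 8 + 7 + 6 + 5 + 5 = 115 people.
Lower bound: ⌈115/40⌉ = 3 cabins.
A packing using 3 cabins:
  cabin 1: 29 + 11 = 40
  cabin 2: 16 + 15 + 8 = 39
  cabin 3: 13 + 7 + 6 + 5 + 5 = 36
This matches the lower bound, so 3 is optimal.

3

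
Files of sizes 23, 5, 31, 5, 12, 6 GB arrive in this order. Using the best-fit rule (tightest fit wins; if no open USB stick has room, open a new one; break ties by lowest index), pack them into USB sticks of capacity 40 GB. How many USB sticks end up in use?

3

  23 → USB stick 1 (new)  [load 23/40]
  5 → USB stick 1  [load 28/40]
  31 → USB stick 2 (new)  [load 31/40]
  5 → USB stick 2  [load 36/40]
  12 → USB stick 1  [load 40/40]
  6 → USB stick 3 (new)  [load 6/40]
3 USB sticks opened.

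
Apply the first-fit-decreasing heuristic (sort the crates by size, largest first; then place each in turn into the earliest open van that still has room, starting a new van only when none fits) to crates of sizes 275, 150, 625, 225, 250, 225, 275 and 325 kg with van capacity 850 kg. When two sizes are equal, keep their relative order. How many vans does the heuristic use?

3

Sorted descending: 625, 325, 275, 275, 250, 225, 225, 150.
  625 → van 1 (new)  [load 625/850]
  325 → van 2 (new)  [load 325/850]
  275 → van 2  [load 600/850]
  275 → van 3 (new)  [load 275/850]
  250 → van 2  [load 850/850]
  225 → van 1  [load 850/850]
  225 → van 3  [load 500/850]
  150 → van 3  [load 650/850]
3 vans opened.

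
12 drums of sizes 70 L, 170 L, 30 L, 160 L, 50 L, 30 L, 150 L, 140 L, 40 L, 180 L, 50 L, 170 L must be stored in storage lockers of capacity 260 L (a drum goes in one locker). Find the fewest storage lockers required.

6

Total = 180 + 170 + 170 + 160 + 150 + 140 + 70 + 50 + 50 + 40 + 30 + 30 = 1240 L.
Lower bound: ⌈1240/260⌉ = 5 storage lockers.
Also, 6 drums each exceed 130 L, and no two of those can share a locker, so at least 6 storage lockers are needed.
A packing using 6 storage lockers:
  locker 1: 180 + 70 = 250
  locker 2: 170 + 50 + 40 = 260
  locker 3: 170 + 50 + 30 = 250
  locker 4: 160 + 30 = 190
  locker 5: 150 = 150
  locker 6: 140 = 140
This matches the lower bound, so 6 is optimal.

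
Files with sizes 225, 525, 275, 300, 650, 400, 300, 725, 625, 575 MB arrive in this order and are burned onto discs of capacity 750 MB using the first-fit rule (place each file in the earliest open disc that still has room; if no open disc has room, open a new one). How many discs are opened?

7

  225 → disc 1 (new)  [load 225/750]
  525 → disc 1  [load 750/750]
  275 → disc 2 (new)  [load 275/750]
  300 → disc 2  [load 575/750]
  650 → disc 3 (new)  [load 650/750]
  400 → disc 4 (new)  [load 400/750]
  300 → disc 4  [load 700/750]
  725 → disc 5 (new)  [load 725/750]
  625 → disc 6 (new)  [load 625/750]
  575 → disc 7 (new)  [load 575/750]
7 discs opened.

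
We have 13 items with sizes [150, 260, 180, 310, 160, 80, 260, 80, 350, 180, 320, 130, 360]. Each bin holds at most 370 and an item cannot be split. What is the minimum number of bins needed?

Total = 360 + 350 + 320 + 310 + 260 + 260 + 180 + 180 + 160 + 150 + 130 + 80 + 80 = 2820.
Lower bound: ⌈2820/370⌉ = 8 bins.
A packing using 9 bins:
  bin 1: 360 = 360
  bin 2: 350 = 350
  bin 3: 320 = 320
  bin 4: 310 = 310
  bin 5: 260 + 80 = 340
  bin 6: 260 + 80 = 340
  bin 7: 180 + 180 = 360
  bin 8: 160 + 150 = 310
  bin 9: 130 = 130
No arrangement into 8 bins stays within capacity, so 9 is optimal.

9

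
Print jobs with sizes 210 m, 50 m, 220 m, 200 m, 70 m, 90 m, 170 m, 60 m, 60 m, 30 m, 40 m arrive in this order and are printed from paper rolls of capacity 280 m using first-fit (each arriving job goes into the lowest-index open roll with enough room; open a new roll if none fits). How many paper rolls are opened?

  210 → roll 1 (new)  [load 210/280]
  50 → roll 1  [load 260/280]
  220 → roll 2 (new)  [load 220/280]
  200 → roll 3 (new)  [load 200/280]
  70 → roll 3  [load 270/280]
  90 → roll 4 (new)  [load 90/280]
  170 → roll 4  [load 260/280]
  60 → roll 2  [load 280/280]
  60 → roll 5 (new)  [load 60/280]
  30 → roll 5  [load 90/280]
  40 → roll 5  [load 130/280]
5 paper rolls opened.

5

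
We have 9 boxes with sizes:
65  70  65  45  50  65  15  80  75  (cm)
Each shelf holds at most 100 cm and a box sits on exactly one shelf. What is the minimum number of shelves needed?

7

Total = 80 + 75 + 70 + 65 + 65 + 65 + 50 + 45 + 15 = 530 cm.
Lower bound: ⌈530/100⌉ = 6 shelves.
A packing using 7 shelves:
  shelf 1: 80 + 15 = 95
  shelf 2: 75 = 75
  shelf 3: 70 = 70
  shelf 4: 65 = 65
  shelf 5: 65 = 65
  shelf 6: 65 = 65
  shelf 7: 50 + 45 = 95
No arrangement into 6 shelves stays within capacity, so 7 is optimal.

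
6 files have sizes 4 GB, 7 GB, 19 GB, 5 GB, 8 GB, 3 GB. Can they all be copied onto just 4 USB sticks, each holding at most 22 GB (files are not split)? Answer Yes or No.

A valid assignment using 3 USB sticks:
  USB stick 1: 19 + 3 = 22
  USB stick 2: 8 + 7 + 5 = 20
  USB stick 3: 4 = 4
That uses only 3 ≤ 4, so 4 USB sticks are enough.

Yes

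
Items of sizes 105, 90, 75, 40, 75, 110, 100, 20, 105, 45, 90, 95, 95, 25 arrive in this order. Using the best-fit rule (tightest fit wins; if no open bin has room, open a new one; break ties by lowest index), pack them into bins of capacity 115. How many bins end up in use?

  105 → bin 1 (new)  [load 105/115]
  90 → bin 2 (new)  [load 90/115]
  75 → bin 3 (new)  [load 75/115]
  40 → bin 3  [load 115/115]
  75 → bin 4 (new)  [load 75/115]
  110 → bin 5 (new)  [load 110/115]
  100 → bin 6 (new)  [load 100/115]
  20 → bin 2  [load 110/115]
  105 → bin 7 (new)  [load 105/115]
  45 → bin 8 (new)  [load 45/115]
  90 → bin 9 (new)  [load 90/115]
  95 → bin 10 (new)  [load 95/115]
  95 → bin 11 (new)  [load 95/115]
  25 → bin 9  [load 115/115]
11 bins opened.

11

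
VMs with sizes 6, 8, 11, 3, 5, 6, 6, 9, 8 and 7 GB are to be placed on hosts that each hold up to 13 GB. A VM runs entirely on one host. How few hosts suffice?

6

Total = 11 + 9 + 8 + 8 + 7 + 6 + 6 + 6 + 5 + 3 = 69 GB.
Lower bound: ⌈69/13⌉ = 6 hosts.
A packing using 6 hosts:
  host 1: 11 = 11
  host 2: 9 + 3 = 12
  host 3: 8 + 5 = 13
  host 4: 8 = 8
  host 5: 7 + 6 = 13
  host 6: 6 + 6 = 12
This matches the lower bound, so 6 is optimal.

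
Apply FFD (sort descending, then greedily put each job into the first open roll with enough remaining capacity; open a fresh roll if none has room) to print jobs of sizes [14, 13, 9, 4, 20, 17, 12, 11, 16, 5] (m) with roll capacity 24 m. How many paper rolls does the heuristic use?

Sorted descending: 20, 17, 16, 14, 13, 12, 11, 9, 5, 4.
  20 → roll 1 (new)  [load 20/24]
  17 → roll 2 (new)  [load 17/24]
  16 → roll 3 (new)  [load 16/24]
  14 → roll 4 (new)  [load 14/24]
  13 → roll 5 (new)  [load 13/24]
  12 → roll 6 (new)  [load 12/24]
  11 → roll 5  [load 24/24]
  9 → roll 4  [load 23/24]
  5 → roll 2  [load 22/24]
  4 → roll 1  [load 24/24]
6 paper rolls opened.

6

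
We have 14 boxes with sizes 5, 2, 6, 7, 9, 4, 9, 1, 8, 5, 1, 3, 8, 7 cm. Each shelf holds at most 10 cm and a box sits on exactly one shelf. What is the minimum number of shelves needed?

8

Total = 9 + 9 + 8 + 8 + 7 + 7 + 6 + 5 + 5 + 4 + 3 + 2 + 1 + 1 = 75 cm.
Lower bound: ⌈75/10⌉ = 8 shelves.
A packing using 8 shelves:
  shelf 1: 9 + 1 = 10
  shelf 2: 9 + 1 = 10
  shelf 3: 8 + 2 = 10
  shelf 4: 8 = 8
  shelf 5: 7 + 3 = 10
  shelf 6: 7 = 7
  shelf 7: 6 + 4 = 10
  shelf 8: 5 + 5 = 10
This matches the lower bound, so 8 is optimal.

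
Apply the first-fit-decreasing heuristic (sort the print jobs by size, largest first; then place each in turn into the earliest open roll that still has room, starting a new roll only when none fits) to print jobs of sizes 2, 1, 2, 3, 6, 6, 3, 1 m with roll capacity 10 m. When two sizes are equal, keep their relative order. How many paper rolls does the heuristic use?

3

Sorted descending: 6, 6, 3, 3, 2, 2, 1, 1.
  6 → roll 1 (new)  [load 6/10]
  6 → roll 2 (new)  [load 6/10]
  3 → roll 1  [load 9/10]
  3 → roll 2  [load 9/10]
  2 → roll 3 (new)  [load 2/10]
  2 → roll 3  [load 4/10]
  1 → roll 1  [load 10/10]
  1 → roll 2  [load 10/10]
3 paper rolls opened.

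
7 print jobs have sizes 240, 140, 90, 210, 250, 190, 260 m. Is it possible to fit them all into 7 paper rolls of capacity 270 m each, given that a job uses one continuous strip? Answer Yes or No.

Yes

A valid assignment using 6 paper rolls:
  roll 1: 260 = 260
  roll 2: 250 = 250
  roll 3: 240 = 240
  roll 4: 210 = 210
  roll 5: 190 = 190
  roll 6: 140 + 90 = 230
That uses only 6 ≤ 7, so 7 paper rolls are enough.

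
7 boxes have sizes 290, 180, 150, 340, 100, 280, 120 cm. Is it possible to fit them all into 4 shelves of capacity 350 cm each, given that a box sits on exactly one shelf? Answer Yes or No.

No

Total = 1460 cm; ⌈1460/350⌉ = 5.
At least 5 shelves are required, but only 4 are allowed.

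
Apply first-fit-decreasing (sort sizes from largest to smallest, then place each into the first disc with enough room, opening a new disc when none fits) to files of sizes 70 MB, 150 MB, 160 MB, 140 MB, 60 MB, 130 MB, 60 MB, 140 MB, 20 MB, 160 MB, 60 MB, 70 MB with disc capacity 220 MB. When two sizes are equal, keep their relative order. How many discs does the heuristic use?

6

Sorted descending: 160, 160, 150, 140, 140, 130, 70, 70, 60, 60, 60, 20.
  160 → disc 1 (new)  [load 160/220]
  160 → disc 2 (new)  [load 160/220]
  150 → disc 3 (new)  [load 150/220]
  140 → disc 4 (new)  [load 140/220]
  140 → disc 5 (new)  [load 140/220]
  130 → disc 6 (new)  [load 130/220]
  70 → disc 3  [load 220/220]
  70 → disc 4  [load 210/220]
  60 → disc 1  [load 220/220]
  60 → disc 2  [load 220/220]
  60 → disc 5  [load 200/220]
  20 → disc 5  [load 220/220]
6 discs opened.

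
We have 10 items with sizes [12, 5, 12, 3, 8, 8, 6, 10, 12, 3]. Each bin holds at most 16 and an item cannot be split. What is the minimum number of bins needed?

Total = 12 + 12 + 12 + 10 + 8 + 8 + 6 + 5 + 3 + 3 = 79.
Lower bound: ⌈79/16⌉ = 5 bins.
A packing using 6 bins:
  bin 1: 12 + 3 = 15
  bin 2: 12 + 3 = 15
  bin 3: 12 = 12
  bin 4: 10 + 6 = 16
  bin 5: 8 + 8 = 16
  bin 6: 5 = 5
No arrangement into 5 bins stays within capacity, so 6 is optimal.

6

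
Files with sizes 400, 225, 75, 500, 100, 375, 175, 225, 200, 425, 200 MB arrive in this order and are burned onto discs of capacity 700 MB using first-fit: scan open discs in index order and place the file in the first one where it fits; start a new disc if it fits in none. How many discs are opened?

  400 → disc 1 (new)  [load 400/700]
  225 → disc 1  [load 625/700]
  75 → disc 1  [load 700/700]
  500 → disc 2 (new)  [load 500/700]
  100 → disc 2  [load 600/700]
  375 → disc 3 (new)  [load 375/700]
  175 → disc 3  [load 550/700]
  225 → disc 4 (new)  [load 225/700]
  200 → disc 4  [load 425/700]
  425 → disc 5 (new)  [load 425/700]
  200 → disc 4  [load 625/700]
5 discs opened.

5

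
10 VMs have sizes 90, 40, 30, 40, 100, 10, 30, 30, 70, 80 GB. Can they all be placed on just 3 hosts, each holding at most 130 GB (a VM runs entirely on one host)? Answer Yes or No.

Total = 520 GB; ⌈520/130⌉ = 4.
At least 4 hosts are required, but only 3 are allowed.

No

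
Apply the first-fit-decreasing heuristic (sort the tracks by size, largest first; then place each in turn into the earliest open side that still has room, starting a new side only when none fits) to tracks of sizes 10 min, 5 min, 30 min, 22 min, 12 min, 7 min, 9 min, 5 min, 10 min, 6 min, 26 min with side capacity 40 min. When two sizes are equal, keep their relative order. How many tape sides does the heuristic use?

4

Sorted descending: 30, 26, 22, 12, 10, 10, 9, 7, 6, 5, 5.
  30 → side 1 (new)  [load 30/40]
  26 → side 2 (new)  [load 26/40]
  22 → side 3 (new)  [load 22/40]
  12 → side 2  [load 38/40]
  10 → side 1  [load 40/40]
  10 → side 3  [load 32/40]
  9 → side 4 (new)  [load 9/40]
  7 → side 3  [load 39/40]
  6 → side 4  [load 15/40]
  5 → side 4  [load 20/40]
  5 → side 4  [load 25/40]
4 tape sides opened.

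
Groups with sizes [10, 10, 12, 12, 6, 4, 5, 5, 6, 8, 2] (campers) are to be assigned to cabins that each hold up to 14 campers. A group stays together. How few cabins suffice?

7

Total = 12 + 12 + 10 + 10 + 8 + 6 + 6 + 5 + 5 + 4 + 2 = 80 campers.
Lower bound: ⌈80/14⌉ = 6 cabins.
A packing using 7 cabins:
  cabin 1: 12 + 2 = 14
  cabin 2: 12 = 12
  cabin 3: 10 + 4 = 14
  cabin 4: 10 = 10
  cabin 5: 8 + 6 = 14
  cabin 6: 6 + 5 = 11
  cabin 7: 5 = 5
No arrangement into 6 cabins stays within capacity, so 7 is optimal.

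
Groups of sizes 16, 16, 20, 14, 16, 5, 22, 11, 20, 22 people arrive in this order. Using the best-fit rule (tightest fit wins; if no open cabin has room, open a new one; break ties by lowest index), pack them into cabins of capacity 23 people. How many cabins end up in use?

9

  16 → cabin 1 (new)  [load 16/23]
  16 → cabin 2 (new)  [load 16/23]
  20 → cabin 3 (new)  [load 20/23]
  14 → cabin 4 (new)  [load 14/23]
  16 → cabin 5 (new)  [load 16/23]
  5 → cabin 1  [load 21/23]
  22 → cabin 6 (new)  [load 22/23]
  11 → cabin 7 (new)  [load 11/23]
  20 → cabin 8 (new)  [load 20/23]
  22 → cabin 9 (new)  [load 22/23]
9 cabins opened.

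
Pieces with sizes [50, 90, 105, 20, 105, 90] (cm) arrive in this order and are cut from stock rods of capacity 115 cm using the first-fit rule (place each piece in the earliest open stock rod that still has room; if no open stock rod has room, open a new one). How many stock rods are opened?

  50 → stock rod 1 (new)  [load 50/115]
  90 → stock rod 2 (new)  [load 90/115]
  105 → stock rod 3 (new)  [load 105/115]
  20 → stock rod 1  [load 70/115]
  105 → stock rod 4 (new)  [load 105/115]
  90 → stock rod 5 (new)  [load 90/115]
5 stock rods opened.

5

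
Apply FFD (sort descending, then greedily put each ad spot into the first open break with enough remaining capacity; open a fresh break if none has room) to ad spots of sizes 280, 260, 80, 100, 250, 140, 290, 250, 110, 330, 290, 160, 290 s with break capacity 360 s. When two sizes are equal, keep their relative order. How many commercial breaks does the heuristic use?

Sorted descending: 330, 290, 290, 290, 280, 260, 250, 250, 160, 140, 110, 100, 80.
  330 → break 1 (new)  [load 330/360]
  290 → break 2 (new)  [load 290/360]
  290 → break 3 (new)  [load 290/360]
  290 → break 4 (new)  [load 290/360]
  280 → break 5 (new)  [load 280/360]
  260 → break 6 (new)  [load 260/360]
  250 → break 7 (new)  [load 250/360]
  250 → break 8 (new)  [load 250/360]
  160 → break 9 (new)  [load 160/360]
  140 → break 9  [load 300/360]
  110 → break 7  [load 360/360]
  100 → break 6  [load 360/360]
  80 → break 5  [load 360/360]
9 commercial breaks opened.

9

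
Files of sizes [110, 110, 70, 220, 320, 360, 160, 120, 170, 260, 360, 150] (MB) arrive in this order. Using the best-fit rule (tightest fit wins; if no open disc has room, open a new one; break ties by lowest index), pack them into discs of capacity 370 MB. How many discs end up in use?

  110 → disc 1 (new)  [load 110/370]
  110 → disc 1  [load 220/370]
  70 → disc 1  [load 290/370]
  220 → disc 2 (new)  [load 220/370]
  320 → disc 3 (new)  [load 320/370]
  360 → disc 4 (new)  [load 360/370]
  160 → disc 5 (new)  [load 160/370]
  120 → disc 2  [load 340/370]
  170 → disc 5  [load 330/370]
  260 → disc 6 (new)  [load 260/370]
  360 → disc 7 (new)  [load 360/370]
  150 → disc 8 (new)  [load 150/370]
8 discs opened.

8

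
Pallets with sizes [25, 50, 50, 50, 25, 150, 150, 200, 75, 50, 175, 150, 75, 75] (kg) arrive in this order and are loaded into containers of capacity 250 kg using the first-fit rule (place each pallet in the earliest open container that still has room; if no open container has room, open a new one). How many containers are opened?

  25 → container 1 (new)  [load 25/250]
  50 → container 1  [load 75/250]
  50 → container 1  [load 125/250]
  50 → container 1  [load 175/250]
  25 → container 1  [load 200/250]
  150 → container 2 (new)  [load 150/250]
  150 → container 3 (new)  [load 150/250]
  200 → container 4 (new)  [load 200/250]
  75 → container 2  [load 225/250]
  50 → container 1  [load 250/250]
  175 → container 5 (new)  [load 175/250]
  150 → container 6 (new)  [load 150/250]
  75 → container 3  [load 225/250]
  75 → container 5  [load 250/250]
6 containers opened.

6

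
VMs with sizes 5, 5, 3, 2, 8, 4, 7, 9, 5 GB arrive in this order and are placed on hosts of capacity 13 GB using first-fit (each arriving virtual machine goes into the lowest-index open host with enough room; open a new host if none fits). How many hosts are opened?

5

  5 → host 1 (new)  [load 5/13]
  5 → host 1  [load 10/13]
  3 → host 1  [load 13/13]
  2 → host 2 (new)  [load 2/13]
  8 → host 2  [load 10/13]
  4 → host 3 (new)  [load 4/13]
  7 → host 3  [load 11/13]
  9 → host 4 (new)  [load 9/13]
  5 → host 5 (new)  [load 5/13]
5 hosts opened.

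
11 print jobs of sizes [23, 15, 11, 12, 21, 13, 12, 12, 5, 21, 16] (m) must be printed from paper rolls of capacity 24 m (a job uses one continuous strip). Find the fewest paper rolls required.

8

Total = 23 + 21 + 21 + 16 + 15 + 13 + 12 + 12 + 12 + 11 + 5 = 161 m.
Lower bound: ⌈161/24⌉ = 7 paper rolls.
A packing using 8 paper rolls:
  roll 1: 23 = 23
  roll 2: 21 = 21
  roll 3: 21 = 21
  roll 4: 16 + 5 = 21
  roll 5: 15 = 15
  roll 6: 13 + 11 = 24
  roll 7: 12 + 12 = 24
  roll 8: 12 = 12
No arrangement into 7 paper rolls stays within capacity, so 8 is optimal.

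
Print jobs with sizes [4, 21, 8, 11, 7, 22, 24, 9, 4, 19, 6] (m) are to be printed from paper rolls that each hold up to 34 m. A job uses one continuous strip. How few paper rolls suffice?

Total = 24 + 22 + 21 + 19 + 11 + 9 + 8 + 7 + 6 + 4 + 4 = 135 m.
Lower bound: ⌈135/34⌉ = 4 paper rolls.
A packing using 4 paper rolls:
  roll 1: 24 + 6 + 4 = 34
  roll 2: 22 + 11 = 33
  roll 3: 21 + 9 + 4 = 34
  roll 4: 19 + 8 + 7 = 34
This matches the lower bound, so 4 is optimal.

4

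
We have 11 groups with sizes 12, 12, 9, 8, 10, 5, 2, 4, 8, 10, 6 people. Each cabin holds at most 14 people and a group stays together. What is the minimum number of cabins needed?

Total = 12 + 12 + 10 + 10 + 9 + 8 + 8 + 6 + 5 + 4 + 2 = 86 people.
Lower bound: ⌈86/14⌉ = 7 cabins.
A packing using 7 cabins:
  cabin 1: 12 + 2 = 14
  cabin 2: 12 = 12
  cabin 3: 10 + 4 = 14
  cabin 4: 10 = 10
  cabin 5: 9 + 5 = 14
  cabin 6: 8 + 6 = 14
  cabin 7: 8 = 8
This matches the lower bound, so 7 is optimal.

7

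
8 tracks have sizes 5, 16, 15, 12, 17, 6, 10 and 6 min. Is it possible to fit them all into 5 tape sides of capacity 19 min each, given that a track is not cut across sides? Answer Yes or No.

No

Total = 87 min; ⌈87/19⌉ = 5.
The bound of 5 does not rule out 5, but exhaustive search shows no assignment into 5 tape sides of capacity 19 min exists — the minimum is 6.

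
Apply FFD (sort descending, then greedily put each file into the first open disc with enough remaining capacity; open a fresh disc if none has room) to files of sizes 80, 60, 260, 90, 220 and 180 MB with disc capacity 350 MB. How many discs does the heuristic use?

3

Sorted descending: 260, 220, 180, 90, 80, 60.
  260 → disc 1 (new)  [load 260/350]
  220 → disc 2 (new)  [load 220/350]
  180 → disc 3 (new)  [load 180/350]
  90 → disc 1  [load 350/350]
  80 → disc 2  [load 300/350]
  60 → disc 3  [load 240/350]
3 discs opened.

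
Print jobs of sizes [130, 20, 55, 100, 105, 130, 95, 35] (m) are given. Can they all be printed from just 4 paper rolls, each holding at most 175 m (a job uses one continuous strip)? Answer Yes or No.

Total = 670 m; ⌈670/175⌉ = 4.
5 print jobs each exceed half the capacity and cannot share a roll, forcing at least 5 paper rolls.
At least 5 paper rolls are required, but only 4 are allowed.

No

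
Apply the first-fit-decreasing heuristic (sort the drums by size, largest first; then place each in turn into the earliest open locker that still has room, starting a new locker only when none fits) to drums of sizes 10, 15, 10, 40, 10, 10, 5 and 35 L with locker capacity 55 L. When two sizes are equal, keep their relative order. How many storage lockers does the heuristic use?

3

Sorted descending: 40, 35, 15, 10, 10, 10, 10, 5.
  40 → locker 1 (new)  [load 40/55]
  35 → locker 2 (new)  [load 35/55]
  15 → locker 1  [load 55/55]
  10 → locker 2  [load 45/55]
  10 → locker 2  [load 55/55]
  10 → locker 3 (new)  [load 10/55]
  10 → locker 3  [load 20/55]
  5 → locker 3  [load 25/55]
3 storage lockers opened.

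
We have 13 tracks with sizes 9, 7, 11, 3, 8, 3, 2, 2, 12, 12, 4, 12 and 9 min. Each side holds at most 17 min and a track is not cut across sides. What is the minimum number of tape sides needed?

6

Total = 12 + 12 + 12 + 11 + 9 + 9 + 8 + 7 + 4 + 3 + 3 + 2 + 2 = 94 min.
Lower bound: ⌈94/17⌉ = 6 tape sides.
A packing using 6 tape sides:
  side 1: 12 + 4 = 16
  side 2: 12 + 3 + 2 = 17
  side 3: 12 + 3 + 2 = 17
  side 4: 11 = 11
  side 5: 9 + 8 = 17
  side 6: 9 + 7 = 16
This matches the lower bound, so 6 is optimal.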